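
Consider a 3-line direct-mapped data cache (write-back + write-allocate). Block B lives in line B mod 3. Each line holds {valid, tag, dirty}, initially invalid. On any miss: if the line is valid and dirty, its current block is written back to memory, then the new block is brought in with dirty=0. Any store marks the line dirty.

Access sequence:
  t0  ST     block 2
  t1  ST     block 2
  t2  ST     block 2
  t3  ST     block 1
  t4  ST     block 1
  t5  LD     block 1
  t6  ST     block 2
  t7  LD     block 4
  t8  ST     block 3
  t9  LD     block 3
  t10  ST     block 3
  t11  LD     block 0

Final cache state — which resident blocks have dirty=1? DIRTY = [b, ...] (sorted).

  0 | W B2 → L2 miss [D]
  1 | W B2 → L2 hit [D]
  2 | W B2 → L2 hit [D]
  3 | W B1 → L1 miss [D]
  4 | W B1 → L1 hit [D]
  5 | R B1 → L1 hit [D]
  6 | W B2 → L2 hit [D]
  7 | R B4 → L1 miss wb→B1 [-]
  8 | W B3 → L0 miss [D]
  9 | R B3 → L0 hit [D]
  10 | W B3 → L0 hit [D]
  11 | R B0 → L0 miss wb→B3 [-]

DIRTY = [2]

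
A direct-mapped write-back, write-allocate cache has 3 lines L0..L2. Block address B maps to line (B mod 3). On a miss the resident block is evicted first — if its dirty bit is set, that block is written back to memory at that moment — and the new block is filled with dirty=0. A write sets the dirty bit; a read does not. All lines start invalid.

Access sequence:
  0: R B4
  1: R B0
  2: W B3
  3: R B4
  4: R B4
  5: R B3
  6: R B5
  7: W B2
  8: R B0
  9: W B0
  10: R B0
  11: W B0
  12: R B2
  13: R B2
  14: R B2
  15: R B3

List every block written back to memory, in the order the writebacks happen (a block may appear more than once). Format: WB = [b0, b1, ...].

WB = [3, 0]

  0 | R B4 → L1 miss [-]
  1 | R B0 → L0 miss [-]
  2 | W B3 → L0 miss [D]
  3 | R B4 → L1 hit [-]
  4 | R B4 → L1 hit [-]
  5 | R B3 → L0 hit [D]
  6 | R B5 → L2 miss [-]
  7 | W B2 → L2 miss [D]
  8 | R B0 → L0 miss wb→B3 [-]
  9 | W B0 → L0 hit [D]
  10 | R B0 → L0 hit [D]
  11 | W B0 → L0 hit [D]
  12 | R B2 → L2 hit [D]
  13 | R B2 → L2 hit [D]
  14 | R B2 → L2 hit [D]
  15 | R B3 → L0 miss wb→B0 [-]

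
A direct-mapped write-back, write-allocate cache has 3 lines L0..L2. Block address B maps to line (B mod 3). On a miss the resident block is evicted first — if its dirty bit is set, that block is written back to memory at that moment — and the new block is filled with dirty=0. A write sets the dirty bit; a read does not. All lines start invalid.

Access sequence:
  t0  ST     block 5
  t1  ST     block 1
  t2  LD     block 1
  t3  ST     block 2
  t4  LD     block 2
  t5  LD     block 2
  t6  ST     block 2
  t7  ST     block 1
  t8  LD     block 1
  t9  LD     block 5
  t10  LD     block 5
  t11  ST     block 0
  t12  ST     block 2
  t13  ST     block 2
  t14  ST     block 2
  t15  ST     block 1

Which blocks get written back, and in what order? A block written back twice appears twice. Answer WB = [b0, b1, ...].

  0 | W B5 → L2 miss [D]
  1 | W B1 → L1 miss [D]
  2 | R B1 → L1 hit [D]
  3 | W B2 → L2 miss wb→B5 [D]
  4 | R B2 → L2 hit [D]
  5 | R B2 → L2 hit [D]
  6 | W B2 → L2 hit [D]
  7 | W B1 → L1 hit [D]
  8 | R B1 → L1 hit [D]
  9 | R B5 → L2 miss wb→B2 [-]
  10 | R B5 → L2 hit [-]
  11 | W B0 → L0 miss [D]
  12 | W B2 → L2 miss [D]
  13 | W B2 → L2 hit [D]
  14 | W B2 → L2 hit [D]
  15 | W B1 → L1 hit [D]

WB = [5, 2]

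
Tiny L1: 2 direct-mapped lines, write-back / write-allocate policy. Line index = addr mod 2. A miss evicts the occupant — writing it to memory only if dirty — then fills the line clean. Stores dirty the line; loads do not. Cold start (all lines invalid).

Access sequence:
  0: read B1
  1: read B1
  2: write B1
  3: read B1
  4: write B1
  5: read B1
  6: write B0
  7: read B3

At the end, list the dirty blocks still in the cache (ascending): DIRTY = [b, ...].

DIRTY = [0]

  0 | R B1 → L1 miss [-]
  1 | R B1 → L1 hit [-]
  2 | W B1 → L1 hit [D]
  3 | R B1 → L1 hit [D]
  4 | W B1 → L1 hit [D]
  5 | R B1 → L1 hit [D]
  6 | W B0 → L0 miss [D]
  7 | R B3 → L1 miss wb→B1 [-]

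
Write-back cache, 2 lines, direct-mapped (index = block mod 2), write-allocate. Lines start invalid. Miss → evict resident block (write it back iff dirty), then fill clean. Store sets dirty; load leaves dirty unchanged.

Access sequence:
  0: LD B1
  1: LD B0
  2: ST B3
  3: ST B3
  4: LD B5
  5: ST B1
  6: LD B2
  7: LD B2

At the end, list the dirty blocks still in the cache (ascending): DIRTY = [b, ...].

DIRTY = [1]

0: R B1 → L1 miss [-]
1: R B0 → L0 miss [-]
2: W B3 → L1 miss [D]
3: W B3 → L1 hit [D]
4: R B5 → L1 miss wb→B3 [-]
5: W B1 → L1 miss [D]
6: R B2 → L0 miss [-]
7: R B2 → L0 hit [-]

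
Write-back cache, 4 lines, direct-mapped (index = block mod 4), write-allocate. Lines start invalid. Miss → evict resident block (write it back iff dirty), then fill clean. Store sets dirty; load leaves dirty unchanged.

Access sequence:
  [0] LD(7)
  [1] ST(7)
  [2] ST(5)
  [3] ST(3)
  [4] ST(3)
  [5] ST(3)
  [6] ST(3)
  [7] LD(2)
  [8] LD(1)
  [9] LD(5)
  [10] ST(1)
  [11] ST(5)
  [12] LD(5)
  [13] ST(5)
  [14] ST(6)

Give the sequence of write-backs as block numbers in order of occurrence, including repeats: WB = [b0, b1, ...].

0: R B7 → L3 miss [-]
1: W B7 → L3 hit [D]
2: W B5 → L1 miss [D]
3: W B3 → L3 miss wb→B7 [D]
4: W B3 → L3 hit [D]
5: W B3 → L3 hit [D]
6: W B3 → L3 hit [D]
7: R B2 → L2 miss [-]
8: R B1 → L1 miss wb→B5 [-]
9: R B5 → L1 miss [-]
10: W B1 → L1 miss [D]
11: W B5 → L1 miss wb→B1 [D]
12: R B5 → L1 hit [D]
13: W B5 → L1 hit [D]
14: W B6 → L2 miss [D]

WB = [7, 5, 1]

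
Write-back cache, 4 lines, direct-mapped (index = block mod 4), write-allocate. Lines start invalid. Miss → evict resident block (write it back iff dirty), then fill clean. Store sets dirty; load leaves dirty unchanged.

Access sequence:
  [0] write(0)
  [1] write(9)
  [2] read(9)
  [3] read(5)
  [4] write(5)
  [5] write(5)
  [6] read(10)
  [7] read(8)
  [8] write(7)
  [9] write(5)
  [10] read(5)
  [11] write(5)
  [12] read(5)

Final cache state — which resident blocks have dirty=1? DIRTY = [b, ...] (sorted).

0: W B0 → L0 miss [D]
1: W B9 → L1 miss [D]
2: R B9 → L1 hit [D]
3: R B5 → L1 miss wb→B9 [-]
4: W B5 → L1 hit [D]
5: W B5 → L1 hit [D]
6: R B10 → L2 miss [-]
7: R B8 → L0 miss wb→B0 [-]
8: W B7 → L3 miss [D]
9: W B5 → L1 hit [D]
10: R B5 → L1 hit [D]
11: W B5 → L1 hit [D]
12: R B5 → L1 hit [D]

DIRTY = [5, 7]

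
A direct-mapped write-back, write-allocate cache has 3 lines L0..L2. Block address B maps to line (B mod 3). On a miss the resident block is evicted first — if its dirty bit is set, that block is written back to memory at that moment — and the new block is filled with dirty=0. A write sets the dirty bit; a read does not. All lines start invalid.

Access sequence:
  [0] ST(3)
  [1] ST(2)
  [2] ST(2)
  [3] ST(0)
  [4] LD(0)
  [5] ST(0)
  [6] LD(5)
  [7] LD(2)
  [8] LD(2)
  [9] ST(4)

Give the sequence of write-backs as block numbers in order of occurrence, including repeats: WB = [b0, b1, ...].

WB = [3, 2]

  0 | W B3 → L0 miss [D]
  1 | W B2 → L2 miss [D]
  2 | W B2 → L2 hit [D]
  3 | W B0 → L0 miss wb→B3 [D]
  4 | R B0 → L0 hit [D]
  5 | W B0 → L0 hit [D]
  6 | R B5 → L2 miss wb→B2 [-]
  7 | R B2 → L2 miss [-]
  8 | R B2 → L2 hit [-]
  9 | W B4 → L1 miss [D]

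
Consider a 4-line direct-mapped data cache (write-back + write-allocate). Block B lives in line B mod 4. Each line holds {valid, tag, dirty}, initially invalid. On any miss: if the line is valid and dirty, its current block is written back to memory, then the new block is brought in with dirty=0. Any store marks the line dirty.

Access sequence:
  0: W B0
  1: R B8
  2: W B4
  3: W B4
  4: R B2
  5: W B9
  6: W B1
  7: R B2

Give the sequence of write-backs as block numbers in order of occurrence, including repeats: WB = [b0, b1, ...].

WB = [0, 9]

0: W B0 -> L0 miss  d=D]
1: R B8 -> L0 miss wb->B0  d=-]
2: W B4 -> L0 miss  d=D]
3: W B4 -> L0 hit  d=D]
4: R B2 -> L2 miss  d=-]
5: W B9 -> L1 miss  d=D]
6: W B1 -> L1 miss wb->B9  d=D]
7: R B2 -> L2 hit  d=-]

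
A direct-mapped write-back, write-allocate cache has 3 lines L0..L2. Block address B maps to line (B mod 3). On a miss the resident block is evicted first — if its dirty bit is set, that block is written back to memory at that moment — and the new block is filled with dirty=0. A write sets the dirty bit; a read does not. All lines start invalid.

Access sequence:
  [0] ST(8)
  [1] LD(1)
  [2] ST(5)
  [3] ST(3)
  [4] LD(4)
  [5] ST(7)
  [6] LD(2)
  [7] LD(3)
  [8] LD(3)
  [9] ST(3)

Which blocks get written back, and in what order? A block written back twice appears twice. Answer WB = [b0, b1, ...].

  0 | W B8 → L2 miss [D]
  1 | R B1 → L1 miss [-]
  2 | W B5 → L2 miss wb→B8 [D]
  3 | W B3 → L0 miss [D]
  4 | R B4 → L1 miss [-]
  5 | W B7 → L1 miss [D]
  6 | R B2 → L2 miss wb→B5 [-]
  7 | R B3 → L0 hit [D]
  8 | R B3 → L0 hit [D]
  9 | W B3 → L0 hit [D]

WB = [8, 5]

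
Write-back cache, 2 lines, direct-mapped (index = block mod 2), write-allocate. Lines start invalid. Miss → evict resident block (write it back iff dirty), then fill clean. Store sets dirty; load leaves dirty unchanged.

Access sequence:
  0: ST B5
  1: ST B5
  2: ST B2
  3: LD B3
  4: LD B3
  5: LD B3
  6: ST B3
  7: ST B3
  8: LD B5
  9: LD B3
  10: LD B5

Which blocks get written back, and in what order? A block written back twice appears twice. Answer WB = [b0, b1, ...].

0: W B5 -> L1 miss  d=D]
1: W B5 -> L1 hit  d=D]
2: W B2 -> L0 miss  d=D]
3: R B3 -> L1 miss wb->B5  d=-]
4: R B3 -> L1 hit  d=-]
5: R B3 -> L1 hit  d=-]
6: W B3 -> L1 hit  d=D]
7: W B3 -> L1 hit  d=D]
8: R B5 -> L1 miss wb->B3  d=-]
9: R B3 -> L1 miss  d=-]
10: R B5 -> L1 miss  d=-]

WB = [5, 3]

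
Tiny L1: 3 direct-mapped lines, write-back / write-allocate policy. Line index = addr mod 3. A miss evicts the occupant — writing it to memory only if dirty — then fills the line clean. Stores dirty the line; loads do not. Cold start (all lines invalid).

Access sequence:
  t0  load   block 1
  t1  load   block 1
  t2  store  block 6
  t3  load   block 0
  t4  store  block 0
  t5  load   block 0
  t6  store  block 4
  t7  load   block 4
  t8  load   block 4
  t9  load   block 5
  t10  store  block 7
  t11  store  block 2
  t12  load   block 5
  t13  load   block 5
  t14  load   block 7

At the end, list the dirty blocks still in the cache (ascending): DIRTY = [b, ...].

0: R B1 → L1 miss [-]
1: R B1 → L1 hit [-]
2: W B6 → L0 miss [D]
3: R B0 → L0 miss wb→B6 [-]
4: W B0 → L0 hit [D]
5: R B0 → L0 hit [D]
6: W B4 → L1 miss [D]
7: R B4 → L1 hit [D]
8: R B4 → L1 hit [D]
9: R B5 → L2 miss [-]
10: W B7 → L1 miss wb→B4 [D]
11: W B2 → L2 miss [D]
12: R B5 → L2 miss wb→B2 [-]
13: R B5 → L2 hit [-]
14: R B7 → L1 hit [D]

DIRTY = [0, 7]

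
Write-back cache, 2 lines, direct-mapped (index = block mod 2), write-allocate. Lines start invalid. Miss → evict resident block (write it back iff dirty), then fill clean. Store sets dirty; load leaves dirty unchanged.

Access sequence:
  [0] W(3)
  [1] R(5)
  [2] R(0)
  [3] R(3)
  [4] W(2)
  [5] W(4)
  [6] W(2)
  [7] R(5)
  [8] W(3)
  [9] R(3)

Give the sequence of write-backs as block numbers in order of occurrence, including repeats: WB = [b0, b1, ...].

WB = [3, 2, 4]

  0 | W B3 → L1 miss [D]
  1 | R B5 → L1 miss wb→B3 [-]
  2 | R B0 → L0 miss [-]
  3 | R B3 → L1 miss [-]
  4 | W B2 → L0 miss [D]
  5 | W B4 → L0 miss wb→B2 [D]
  6 | W B2 → L0 miss wb→B4 [D]
  7 | R B5 → L1 miss [-]
  8 | W B3 → L1 miss [D]
  9 | R B3 → L1 hit [D]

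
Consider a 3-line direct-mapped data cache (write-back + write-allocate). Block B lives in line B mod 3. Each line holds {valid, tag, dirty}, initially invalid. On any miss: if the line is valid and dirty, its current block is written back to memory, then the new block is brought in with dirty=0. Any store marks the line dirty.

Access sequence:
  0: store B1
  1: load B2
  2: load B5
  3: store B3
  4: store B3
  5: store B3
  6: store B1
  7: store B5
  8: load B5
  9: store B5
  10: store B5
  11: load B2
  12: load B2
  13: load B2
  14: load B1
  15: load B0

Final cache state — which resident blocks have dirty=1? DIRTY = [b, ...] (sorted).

DIRTY = [1]

0: W B1 → L1 miss [D]
1: R B2 → L2 miss [-]
2: R B5 → L2 miss [-]
3: W B3 → L0 miss [D]
4: W B3 → L0 hit [D]
5: W B3 → L0 hit [D]
6: W B1 → L1 hit [D]
7: W B5 → L2 hit [D]
8: R B5 → L2 hit [D]
9: W B5 → L2 hit [D]
10: W B5 → L2 hit [D]
11: R B2 → L2 miss wb→B5 [-]
12: R B2 → L2 hit [-]
13: R B2 → L2 hit [-]
14: R B1 → L1 hit [D]
15: R B0 → L0 miss wb→B3 [-]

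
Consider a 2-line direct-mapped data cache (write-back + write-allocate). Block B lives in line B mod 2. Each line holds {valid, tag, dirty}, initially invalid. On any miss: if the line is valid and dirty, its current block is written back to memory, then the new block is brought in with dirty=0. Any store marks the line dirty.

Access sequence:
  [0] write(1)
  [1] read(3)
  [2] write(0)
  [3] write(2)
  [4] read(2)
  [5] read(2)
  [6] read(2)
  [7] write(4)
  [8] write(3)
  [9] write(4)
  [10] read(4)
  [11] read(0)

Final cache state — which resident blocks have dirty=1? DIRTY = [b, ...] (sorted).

  0 | W B1 → L1 miss [D]
  1 | R B3 → L1 miss wb→B1 [-]
  2 | W B0 → L0 miss [D]
  3 | W B2 → L0 miss wb→B0 [D]
  4 | R B2 → L0 hit [D]
  5 | R B2 → L0 hit [D]
  6 | R B2 → L0 hit [D]
  7 | W B4 → L0 miss wb→B2 [D]
  8 | W B3 → L1 hit [D]
  9 | W B4 → L0 hit [D]
  10 | R B4 → L0 hit [D]
  11 | R B0 → L0 miss wb→B4 [-]

DIRTY = [3]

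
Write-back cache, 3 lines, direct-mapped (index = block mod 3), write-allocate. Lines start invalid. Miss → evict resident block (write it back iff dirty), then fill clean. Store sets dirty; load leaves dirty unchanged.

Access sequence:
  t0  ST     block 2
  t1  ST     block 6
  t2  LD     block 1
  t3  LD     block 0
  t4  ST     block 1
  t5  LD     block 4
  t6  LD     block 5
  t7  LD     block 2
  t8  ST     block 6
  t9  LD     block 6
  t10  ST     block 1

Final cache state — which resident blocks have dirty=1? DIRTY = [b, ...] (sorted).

0: W B2 -> L2 miss  d=D]
1: W B6 -> L0 miss  d=D]
2: R B1 -> L1 miss  d=-]
3: R B0 -> L0 miss wb->B6  d=-]
4: W B1 -> L1 hit  d=D]
5: R B4 -> L1 miss wb->B1  d=-]
6: R B5 -> L2 miss wb->B2  d=-]
7: R B2 -> L2 miss  d=-]
8: W B6 -> L0 miss  d=D]
9: R B6 -> L0 hit  d=D]
10: W B1 -> L1 miss  d=D]

DIRTY = [1, 6]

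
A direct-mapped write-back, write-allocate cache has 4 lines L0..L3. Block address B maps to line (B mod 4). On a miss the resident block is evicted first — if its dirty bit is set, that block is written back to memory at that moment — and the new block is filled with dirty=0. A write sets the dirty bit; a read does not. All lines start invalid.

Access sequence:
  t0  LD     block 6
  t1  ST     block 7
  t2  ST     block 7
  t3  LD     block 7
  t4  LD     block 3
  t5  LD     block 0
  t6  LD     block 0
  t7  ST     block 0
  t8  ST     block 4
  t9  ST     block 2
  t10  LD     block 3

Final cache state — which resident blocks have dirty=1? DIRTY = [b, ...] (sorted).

DIRTY = [2, 4]

0: R B6 → L2 miss [-]
1: W B7 → L3 miss [D]
2: W B7 → L3 hit [D]
3: R B7 → L3 hit [D]
4: R B3 → L3 miss wb→B7 [-]
5: R B0 → L0 miss [-]
6: R B0 → L0 hit [-]
7: W B0 → L0 hit [D]
8: W B4 → L0 miss wb→B0 [D]
9: W B2 → L2 miss [D]
10: R B3 → L3 hit [-]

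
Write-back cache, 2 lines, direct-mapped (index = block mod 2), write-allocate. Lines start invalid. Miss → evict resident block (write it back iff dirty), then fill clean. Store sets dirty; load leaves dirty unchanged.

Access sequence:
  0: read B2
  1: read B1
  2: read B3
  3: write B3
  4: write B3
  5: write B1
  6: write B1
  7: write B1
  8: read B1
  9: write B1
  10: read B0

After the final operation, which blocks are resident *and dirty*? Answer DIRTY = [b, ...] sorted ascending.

DIRTY = [1]

  0 | R B2 → L0 miss [-]
  1 | R B1 → L1 miss [-]
  2 | R B3 → L1 miss [-]
  3 | W B3 → L1 hit [D]
  4 | W B3 → L1 hit [D]
  5 | W B1 → L1 miss wb→B3 [D]
  6 | W B1 → L1 hit [D]
  7 | W B1 → L1 hit [D]
  8 | R B1 → L1 hit [D]
  9 | W B1 → L1 hit [D]
  10 | R B0 → L0 miss [-]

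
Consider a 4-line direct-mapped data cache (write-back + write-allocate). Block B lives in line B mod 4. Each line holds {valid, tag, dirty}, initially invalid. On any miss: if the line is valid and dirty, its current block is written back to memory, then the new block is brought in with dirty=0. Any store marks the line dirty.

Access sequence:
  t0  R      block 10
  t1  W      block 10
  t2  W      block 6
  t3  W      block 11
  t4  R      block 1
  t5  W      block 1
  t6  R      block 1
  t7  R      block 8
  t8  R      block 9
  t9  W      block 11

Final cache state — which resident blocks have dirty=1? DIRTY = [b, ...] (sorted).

DIRTY = [6, 11]

0: R B10 -> L2 miss  d=-]
1: W B10 -> L2 hit  d=D]
2: W B6 -> L2 miss wb->B10  d=D]
3: W B11 -> L3 miss  d=D]
4: R B1 -> L1 miss  d=-]
5: W B1 -> L1 hit  d=D]
6: R B1 -> L1 hit  d=D]
7: R B8 -> L0 miss  d=-]
8: R B9 -> L1 miss wb->B1  d=-]
9: W B11 -> L3 hit  d=D]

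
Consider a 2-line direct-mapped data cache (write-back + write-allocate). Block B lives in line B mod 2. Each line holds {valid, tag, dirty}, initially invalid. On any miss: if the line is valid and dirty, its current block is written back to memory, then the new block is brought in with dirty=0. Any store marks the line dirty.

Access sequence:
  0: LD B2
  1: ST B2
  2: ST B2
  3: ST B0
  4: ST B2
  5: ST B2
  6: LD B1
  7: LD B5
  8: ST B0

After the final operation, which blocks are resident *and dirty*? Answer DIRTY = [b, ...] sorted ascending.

DIRTY = [0]

0: R B2 → L0 miss [-]
1: W B2 → L0 hit [D]
2: W B2 → L0 hit [D]
3: W B0 → L0 miss wb→B2 [D]
4: W B2 → L0 miss wb→B0 [D]
5: W B2 → L0 hit [D]
6: R B1 → L1 miss [-]
7: R B5 → L1 miss [-]
8: W B0 → L0 miss wb→B2 [D]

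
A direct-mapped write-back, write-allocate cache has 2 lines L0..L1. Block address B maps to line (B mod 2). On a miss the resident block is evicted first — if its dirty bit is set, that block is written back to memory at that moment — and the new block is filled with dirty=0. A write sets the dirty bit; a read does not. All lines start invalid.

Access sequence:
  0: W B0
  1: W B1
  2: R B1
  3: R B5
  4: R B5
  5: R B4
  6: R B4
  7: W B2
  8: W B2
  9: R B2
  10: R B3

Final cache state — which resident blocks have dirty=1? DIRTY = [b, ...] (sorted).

0: W B0 -> L0 miss  d=D]
1: W B1 -> L1 miss  d=D]
2: R B1 -> L1 hit  d=D]
3: R B5 -> L1 miss wb->B1  d=-]
4: R B5 -> L1 hit  d=-]
5: R B4 -> L0 miss wb->B0  d=-]
6: R B4 -> L0 hit  d=-]
7: W B2 -> L0 miss  d=D]
8: W B2 -> L0 hit  d=D]
9: R B2 -> L0 hit  d=D]
10: R B3 -> L1 miss  d=-]

DIRTY = [2]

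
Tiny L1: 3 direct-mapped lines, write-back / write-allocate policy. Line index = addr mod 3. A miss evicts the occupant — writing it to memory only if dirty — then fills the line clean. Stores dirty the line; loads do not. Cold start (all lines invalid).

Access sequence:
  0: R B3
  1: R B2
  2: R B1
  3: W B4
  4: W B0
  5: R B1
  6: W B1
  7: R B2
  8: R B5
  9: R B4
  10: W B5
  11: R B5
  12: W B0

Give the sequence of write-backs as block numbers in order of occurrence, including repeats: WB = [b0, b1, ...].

WB = [4, 1]

0: R B3 → L0 miss [-]
1: R B2 → L2 miss [-]
2: R B1 → L1 miss [-]
3: W B4 → L1 miss [D]
4: W B0 → L0 miss [D]
5: R B1 → L1 miss wb→B4 [-]
6: W B1 → L1 hit [D]
7: R B2 → L2 hit [-]
8: R B5 → L2 miss [-]
9: R B4 → L1 miss wb→B1 [-]
10: W B5 → L2 hit [D]
11: R B5 → L2 hit [D]
12: W B0 → L0 hit [D]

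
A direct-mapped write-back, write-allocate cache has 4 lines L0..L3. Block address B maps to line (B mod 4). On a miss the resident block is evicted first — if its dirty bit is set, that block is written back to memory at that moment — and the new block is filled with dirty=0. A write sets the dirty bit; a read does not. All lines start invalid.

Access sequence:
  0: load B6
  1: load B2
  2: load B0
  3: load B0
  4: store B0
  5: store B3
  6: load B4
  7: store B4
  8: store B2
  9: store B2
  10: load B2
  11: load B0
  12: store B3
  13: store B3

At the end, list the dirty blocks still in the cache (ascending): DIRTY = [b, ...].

DIRTY = [2, 3]

0: R B6 -> L2 miss  d=-]
1: R B2 -> L2 miss  d=-]
2: R B0 -> L0 miss  d=-]
3: R B0 -> L0 hit  d=-]
4: W B0 -> L0 hit  d=D]
5: W B3 -> L3 miss  d=D]
6: R B4 -> L0 miss wb->B0  d=-]
7: W B4 -> L0 hit  d=D]
8: W B2 -> L2 hit  d=D]
9: W B2 -> L2 hit  d=D]
10: R B2 -> L2 hit  d=D]
11: R B0 -> L0 miss wb->B4  d=-]
12: W B3 -> L3 hit  d=D]
13: W B3 -> L3 hit  d=D]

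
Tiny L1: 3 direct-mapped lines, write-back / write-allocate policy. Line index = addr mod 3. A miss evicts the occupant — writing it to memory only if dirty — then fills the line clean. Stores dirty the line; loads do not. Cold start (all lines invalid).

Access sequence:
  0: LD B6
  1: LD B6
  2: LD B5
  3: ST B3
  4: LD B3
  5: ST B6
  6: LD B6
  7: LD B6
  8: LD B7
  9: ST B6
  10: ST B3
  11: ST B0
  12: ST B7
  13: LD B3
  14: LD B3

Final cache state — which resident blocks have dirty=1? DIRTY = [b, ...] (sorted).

0: R B6 → L0 miss [-]
1: R B6 → L0 hit [-]
2: R B5 → L2 miss [-]
3: W B3 → L0 miss [D]
4: R B3 → L0 hit [D]
5: W B6 → L0 miss wb→B3 [D]
6: R B6 → L0 hit [D]
7: R B6 → L0 hit [D]
8: R B7 → L1 miss [-]
9: W B6 → L0 hit [D]
10: W B3 → L0 miss wb→B6 [D]
11: W B0 → L0 miss wb→B3 [D]
12: W B7 → L1 hit [D]
13: R B3 → L0 miss wb→B0 [-]
14: R B3 → L0 hit [-]

DIRTY = [7]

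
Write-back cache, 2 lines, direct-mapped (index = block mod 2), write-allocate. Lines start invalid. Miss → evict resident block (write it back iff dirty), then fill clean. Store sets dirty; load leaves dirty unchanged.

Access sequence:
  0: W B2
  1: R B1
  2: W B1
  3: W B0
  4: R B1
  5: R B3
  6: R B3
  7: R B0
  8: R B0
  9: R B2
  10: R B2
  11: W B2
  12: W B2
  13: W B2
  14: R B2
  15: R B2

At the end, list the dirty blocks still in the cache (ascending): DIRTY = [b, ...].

DIRTY = [2]

0: W B2 -> L0 miss  d=D]
1: R B1 -> L1 miss  d=-]
2: W B1 -> L1 hit  d=D]
3: W B0 -> L0 miss wb->B2  d=D]
4: R B1 -> L1 hit  d=D]
5: R B3 -> L1 miss wb->B1  d=-]
6: R B3 -> L1 hit  d=-]
7: R B0 -> L0 hit  d=D]
8: R B0 -> L0 hit  d=D]
9: R B2 -> L0 miss wb->B0  d=-]
10: R B2 -> L0 hit  d=-]
11: W B2 -> L0 hit  d=D]
12: W B2 -> L0 hit  d=D]
13: W B2 -> L0 hit  d=D]
14: R B2 -> L0 hit  d=D]
15: R B2 -> L0 hit  d=D]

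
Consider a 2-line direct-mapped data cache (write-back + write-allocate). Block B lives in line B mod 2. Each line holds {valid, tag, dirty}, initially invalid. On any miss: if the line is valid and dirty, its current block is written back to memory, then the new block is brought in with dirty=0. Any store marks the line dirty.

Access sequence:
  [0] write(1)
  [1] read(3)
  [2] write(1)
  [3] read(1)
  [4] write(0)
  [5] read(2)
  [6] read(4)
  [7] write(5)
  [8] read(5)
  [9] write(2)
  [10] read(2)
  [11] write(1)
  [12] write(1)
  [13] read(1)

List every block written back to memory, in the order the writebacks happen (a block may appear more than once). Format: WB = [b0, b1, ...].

WB = [1, 0, 1, 5]

0: W B1 → L1 miss [D]
1: R B3 → L1 miss wb→B1 [-]
2: W B1 → L1 miss [D]
3: R B1 → L1 hit [D]
4: W B0 → L0 miss [D]
5: R B2 → L0 miss wb→B0 [-]
6: R B4 → L0 miss [-]
7: W B5 → L1 miss wb→B1 [D]
8: R B5 → L1 hit [D]
9: W B2 → L0 miss [D]
10: R B2 → L0 hit [D]
11: W B1 → L1 miss wb→B5 [D]
12: W B1 → L1 hit [D]
13: R B1 → L1 hit [D]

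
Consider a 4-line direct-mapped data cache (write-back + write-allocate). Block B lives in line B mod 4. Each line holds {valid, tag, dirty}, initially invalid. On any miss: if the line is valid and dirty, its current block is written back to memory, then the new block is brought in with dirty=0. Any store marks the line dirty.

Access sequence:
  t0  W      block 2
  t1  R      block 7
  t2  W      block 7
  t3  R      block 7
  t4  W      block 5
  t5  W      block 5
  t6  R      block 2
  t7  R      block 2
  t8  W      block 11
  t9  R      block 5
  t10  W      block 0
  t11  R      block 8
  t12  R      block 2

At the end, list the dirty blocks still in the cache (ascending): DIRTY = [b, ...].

0: W B2 → L2 miss [D]
1: R B7 → L3 miss [-]
2: W B7 → L3 hit [D]
3: R B7 → L3 hit [D]
4: W B5 → L1 miss [D]
5: W B5 → L1 hit [D]
6: R B2 → L2 hit [D]
7: R B2 → L2 hit [D]
8: W B11 → L3 miss wb→B7 [D]
9: R B5 → L1 hit [D]
10: W B0 → L0 miss [D]
11: R B8 → L0 miss wb→B0 [-]
12: R B2 → L2 hit [D]

DIRTY = [2, 5, 11]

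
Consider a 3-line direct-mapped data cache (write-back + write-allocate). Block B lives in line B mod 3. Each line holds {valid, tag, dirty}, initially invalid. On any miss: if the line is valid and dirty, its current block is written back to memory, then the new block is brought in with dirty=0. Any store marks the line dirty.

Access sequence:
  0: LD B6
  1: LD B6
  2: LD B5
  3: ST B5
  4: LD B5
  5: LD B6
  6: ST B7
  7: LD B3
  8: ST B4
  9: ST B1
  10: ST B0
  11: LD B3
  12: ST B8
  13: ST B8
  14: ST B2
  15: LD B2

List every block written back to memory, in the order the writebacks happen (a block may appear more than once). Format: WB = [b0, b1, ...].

WB = [7, 4, 0, 5, 8]

0: R B6 -> L0 miss  d=-]
1: R B6 -> L0 hit  d=-]
2: R B5 -> L2 miss  d=-]
3: W B5 -> L2 hit  d=D]
4: R B5 -> L2 hit  d=D]
5: R B6 -> L0 hit  d=-]
6: W B7 -> L1 miss  d=D]
7: R B3 -> L0 miss  d=-]
8: W B4 -> L1 miss wb->B7  d=D]
9: W B1 -> L1 miss wb->B4  d=D]
10: W B0 -> L0 miss  d=D]
11: R B3 -> L0 miss wb->B0  d=-]
12: W B8 -> L2 miss wb->B5  d=D]
13: W B8 -> L2 hit  d=D]
14: W B2 -> L2 miss wb->B8  d=D]
15: R B2 -> L2 hit  d=D]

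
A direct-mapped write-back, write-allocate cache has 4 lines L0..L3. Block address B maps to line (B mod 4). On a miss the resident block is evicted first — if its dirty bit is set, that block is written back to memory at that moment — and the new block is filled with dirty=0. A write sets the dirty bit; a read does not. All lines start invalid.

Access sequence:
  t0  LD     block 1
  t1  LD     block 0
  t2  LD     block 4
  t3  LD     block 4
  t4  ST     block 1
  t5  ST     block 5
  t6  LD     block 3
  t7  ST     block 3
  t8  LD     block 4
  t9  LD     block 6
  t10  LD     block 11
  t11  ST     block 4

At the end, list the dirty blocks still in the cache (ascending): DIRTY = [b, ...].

0: R B1 → L1 miss [-]
1: R B0 → L0 miss [-]
2: R B4 → L0 miss [-]
3: R B4 → L0 hit [-]
4: W B1 → L1 hit [D]
5: W B5 → L1 miss wb→B1 [D]
6: R B3 → L3 miss [-]
7: W B3 → L3 hit [D]
8: R B4 → L0 hit [-]
9: R B6 → L2 miss [-]
10: R B11 → L3 miss wb→B3 [-]
11: W B4 → L0 hit [D]

DIRTY = [4, 5]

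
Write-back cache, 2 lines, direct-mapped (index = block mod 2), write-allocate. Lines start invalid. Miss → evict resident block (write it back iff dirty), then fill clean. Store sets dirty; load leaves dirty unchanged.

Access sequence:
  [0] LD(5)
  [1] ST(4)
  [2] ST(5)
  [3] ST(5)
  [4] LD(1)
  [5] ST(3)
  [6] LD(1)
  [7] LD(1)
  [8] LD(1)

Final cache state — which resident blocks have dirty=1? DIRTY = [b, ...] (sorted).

0: R B5 → L1 miss [-]
1: W B4 → L0 miss [D]
2: W B5 → L1 hit [D]
3: W B5 → L1 hit [D]
4: R B1 → L1 miss wb→B5 [-]
5: W B3 → L1 miss [D]
6: R B1 → L1 miss wb→B3 [-]
7: R B1 → L1 hit [-]
8: R B1 → L1 hit [-]

DIRTY = [4]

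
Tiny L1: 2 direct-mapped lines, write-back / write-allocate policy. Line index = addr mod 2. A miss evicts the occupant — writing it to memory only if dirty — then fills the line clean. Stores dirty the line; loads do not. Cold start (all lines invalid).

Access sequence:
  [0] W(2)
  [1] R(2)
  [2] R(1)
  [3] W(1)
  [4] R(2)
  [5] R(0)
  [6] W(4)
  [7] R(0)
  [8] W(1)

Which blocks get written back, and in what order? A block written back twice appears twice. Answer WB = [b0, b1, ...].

WB = [2, 4]

  0 | W B2 → L0 miss [D]
  1 | R B2 → L0 hit [D]
  2 | R B1 → L1 miss [-]
  3 | W B1 → L1 hit [D]
  4 | R B2 → L0 hit [D]
  5 | R B0 → L0 miss wb→B2 [-]
  6 | W B4 → L0 miss [D]
  7 | R B0 → L0 miss wb→B4 [-]
  8 | W B1 → L1 hit [D]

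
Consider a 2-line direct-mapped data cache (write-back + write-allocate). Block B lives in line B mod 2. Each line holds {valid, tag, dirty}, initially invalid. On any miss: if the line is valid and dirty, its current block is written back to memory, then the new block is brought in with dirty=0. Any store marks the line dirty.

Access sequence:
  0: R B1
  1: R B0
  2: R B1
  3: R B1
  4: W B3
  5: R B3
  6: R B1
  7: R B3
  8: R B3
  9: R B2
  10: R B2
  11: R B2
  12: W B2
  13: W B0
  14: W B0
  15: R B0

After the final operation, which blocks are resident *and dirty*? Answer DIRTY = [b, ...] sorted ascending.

  0 | R B1 → L1 miss [-]
  1 | R B0 → L0 miss [-]
  2 | R B1 → L1 hit [-]
  3 | R B1 → L1 hit [-]
  4 | W B3 → L1 miss [D]
  5 | R B3 → L1 hit [D]
  6 | R B1 → L1 miss wb→B3 [-]
  7 | R B3 → L1 miss [-]
  8 | R B3 → L1 hit [-]
  9 | R B2 → L0 miss [-]
  10 | R B2 → L0 hit [-]
  11 | R B2 → L0 hit [-]
  12 | W B2 → L0 hit [D]
  13 | W B0 → L0 miss wb→B2 [D]
  14 | W B0 → L0 hit [D]
  15 | R B0 → L0 hit [D]

DIRTY = [0]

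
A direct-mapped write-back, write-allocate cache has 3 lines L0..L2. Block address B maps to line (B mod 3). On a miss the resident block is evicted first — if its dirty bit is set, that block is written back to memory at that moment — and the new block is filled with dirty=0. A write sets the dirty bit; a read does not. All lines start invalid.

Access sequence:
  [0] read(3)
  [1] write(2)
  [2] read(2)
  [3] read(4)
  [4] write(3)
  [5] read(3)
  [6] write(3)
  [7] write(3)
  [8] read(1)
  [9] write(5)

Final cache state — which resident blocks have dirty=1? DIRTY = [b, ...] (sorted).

  0 | R B3 → L0 miss [-]
  1 | W B2 → L2 miss [D]
  2 | R B2 → L2 hit [D]
  3 | R B4 → L1 miss [-]
  4 | W B3 → L0 hit [D]
  5 | R B3 → L0 hit [D]
  6 | W B3 → L0 hit [D]
  7 | W B3 → L0 hit [D]
  8 | R B1 → L1 miss [-]
  9 | W B5 → L2 miss wb→B2 [D]

DIRTY = [3, 5]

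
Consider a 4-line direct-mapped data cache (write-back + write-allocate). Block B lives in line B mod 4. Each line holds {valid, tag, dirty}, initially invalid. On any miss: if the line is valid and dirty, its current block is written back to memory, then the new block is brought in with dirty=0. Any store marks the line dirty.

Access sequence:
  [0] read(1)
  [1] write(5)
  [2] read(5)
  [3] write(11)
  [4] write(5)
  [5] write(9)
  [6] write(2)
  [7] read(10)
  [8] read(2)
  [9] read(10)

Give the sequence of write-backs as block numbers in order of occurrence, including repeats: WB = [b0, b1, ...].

WB = [5, 2]

  0 | R B1 → L1 miss [-]
  1 | W B5 → L1 miss [D]
  2 | R B5 → L1 hit [D]
  3 | W B11 → L3 miss [D]
  4 | W B5 → L1 hit [D]
  5 | W B9 → L1 miss wb→B5 [D]
  6 | W B2 → L2 miss [D]
  7 | R B10 → L2 miss wb→B2 [-]
  8 | R B2 → L2 miss [-]
  9 | R B10 → L2 miss [-]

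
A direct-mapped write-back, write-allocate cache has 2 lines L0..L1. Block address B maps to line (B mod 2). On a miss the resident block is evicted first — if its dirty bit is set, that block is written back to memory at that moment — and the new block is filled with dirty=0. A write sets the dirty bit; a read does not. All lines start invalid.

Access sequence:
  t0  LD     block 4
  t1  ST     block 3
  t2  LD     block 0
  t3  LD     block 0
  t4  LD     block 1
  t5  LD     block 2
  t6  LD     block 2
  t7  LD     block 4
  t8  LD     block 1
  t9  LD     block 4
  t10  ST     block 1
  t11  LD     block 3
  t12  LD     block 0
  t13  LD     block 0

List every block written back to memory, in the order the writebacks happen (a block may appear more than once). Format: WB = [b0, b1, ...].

0: R B4 -> L0 miss  d=-]
1: W B3 -> L1 miss  d=D]
2: R B0 -> L0 miss  d=-]
3: R B0 -> L0 hit  d=-]
4: R B1 -> L1 miss wb->B3  d=-]
5: R B2 -> L0 miss  d=-]
6: R B2 -> L0 hit  d=-]
7: R B4 -> L0 miss  d=-]
8: R B1 -> L1 hit  d=-]
9: R B4 -> L0 hit  d=-]
10: W B1 -> L1 hit  d=D]
11: R B3 -> L1 miss wb->B1  d=-]
12: R B0 -> L0 miss  d=-]
13: R B0 -> L0 hit  d=-]

WB = [3, 1]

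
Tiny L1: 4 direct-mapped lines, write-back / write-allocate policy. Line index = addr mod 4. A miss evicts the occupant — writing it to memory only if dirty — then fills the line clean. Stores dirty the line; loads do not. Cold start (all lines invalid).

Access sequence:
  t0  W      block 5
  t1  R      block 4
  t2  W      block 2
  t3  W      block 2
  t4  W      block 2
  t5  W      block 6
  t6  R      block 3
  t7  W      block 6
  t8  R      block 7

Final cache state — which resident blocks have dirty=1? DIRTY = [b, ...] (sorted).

DIRTY = [5, 6]

0: W B5 → L1 miss [D]
1: R B4 → L0 miss [-]
2: W B2 → L2 miss [D]
3: W B2 → L2 hit [D]
4: W B2 → L2 hit [D]
5: W B6 → L2 miss wb→B2 [D]
6: R B3 → L3 miss [-]
7: W B6 → L2 hit [D]
8: R B7 → L3 miss [-]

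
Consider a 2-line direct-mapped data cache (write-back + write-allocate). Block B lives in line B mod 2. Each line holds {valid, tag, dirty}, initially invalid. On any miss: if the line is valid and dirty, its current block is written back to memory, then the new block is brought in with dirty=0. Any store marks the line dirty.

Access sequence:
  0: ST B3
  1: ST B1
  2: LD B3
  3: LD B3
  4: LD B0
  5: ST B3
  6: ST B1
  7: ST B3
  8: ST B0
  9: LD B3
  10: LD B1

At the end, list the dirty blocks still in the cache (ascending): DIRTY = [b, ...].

DIRTY = [0]

0: W B3 → L1 miss [D]
1: W B1 → L1 miss wb→B3 [D]
2: R B3 → L1 miss wb→B1 [-]
3: R B3 → L1 hit [-]
4: R B0 → L0 miss [-]
5: W B3 → L1 hit [D]
6: W B1 → L1 miss wb→B3 [D]
7: W B3 → L1 miss wb→B1 [D]
8: W B0 → L0 hit [D]
9: R B3 → L1 hit [D]
10: R B1 → L1 miss wb→B3 [-]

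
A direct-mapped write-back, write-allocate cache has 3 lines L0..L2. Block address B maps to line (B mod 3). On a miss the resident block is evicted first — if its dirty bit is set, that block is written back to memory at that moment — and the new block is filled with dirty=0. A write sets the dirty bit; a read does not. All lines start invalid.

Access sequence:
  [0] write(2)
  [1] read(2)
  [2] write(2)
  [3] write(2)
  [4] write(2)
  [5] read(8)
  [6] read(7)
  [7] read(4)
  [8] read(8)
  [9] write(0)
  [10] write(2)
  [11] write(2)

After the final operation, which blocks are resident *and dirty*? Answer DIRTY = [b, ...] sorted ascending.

DIRTY = [0, 2]

0: W B2 → L2 miss [D]
1: R B2 → L2 hit [D]
2: W B2 → L2 hit [D]
3: W B2 → L2 hit [D]
4: W B2 → L2 hit [D]
5: R B8 → L2 miss wb→B2 [-]
6: R B7 → L1 miss [-]
7: R B4 → L1 miss [-]
8: R B8 → L2 hit [-]
9: W B0 → L0 miss [D]
10: W B2 → L2 miss [D]
11: W B2 → L2 hit [D]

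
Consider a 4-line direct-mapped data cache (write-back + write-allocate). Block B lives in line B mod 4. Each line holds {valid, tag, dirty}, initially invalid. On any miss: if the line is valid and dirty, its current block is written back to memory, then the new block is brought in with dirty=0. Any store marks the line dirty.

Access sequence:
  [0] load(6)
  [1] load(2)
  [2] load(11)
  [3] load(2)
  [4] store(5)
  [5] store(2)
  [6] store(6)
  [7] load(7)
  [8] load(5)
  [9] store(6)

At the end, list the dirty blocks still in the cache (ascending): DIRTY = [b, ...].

0: R B6 -> L2 miss  d=-]
1: R B2 -> L2 miss  d=-]
2: R B11 -> L3 miss  d=-]
3: R B2 -> L2 hit  d=-]
4: W B5 -> L1 miss  d=D]
5: W B2 -> L2 hit  d=D]
6: W B6 -> L2 miss wb->B2  d=D]
7: R B7 -> L3 miss  d=-]
8: R B5 -> L1 hit  d=D]
9: W B6 -> L2 hit  d=D]

DIRTY = [5, 6]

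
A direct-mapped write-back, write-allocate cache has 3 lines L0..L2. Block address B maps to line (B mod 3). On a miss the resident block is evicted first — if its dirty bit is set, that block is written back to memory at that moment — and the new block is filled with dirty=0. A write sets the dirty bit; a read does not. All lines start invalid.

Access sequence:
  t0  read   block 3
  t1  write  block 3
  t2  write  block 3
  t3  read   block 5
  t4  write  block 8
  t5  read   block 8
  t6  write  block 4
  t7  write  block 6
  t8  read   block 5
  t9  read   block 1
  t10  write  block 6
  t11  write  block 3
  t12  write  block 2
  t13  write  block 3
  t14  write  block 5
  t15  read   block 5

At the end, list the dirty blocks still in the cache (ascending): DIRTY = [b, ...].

0: R B3 → L0 miss [-]
1: W B3 → L0 hit [D]
2: W B3 → L0 hit [D]
3: R B5 → L2 miss [-]
4: W B8 → L2 miss [D]
5: R B8 → L2 hit [D]
6: W B4 → L1 miss [D]
7: W B6 → L0 miss wb→B3 [D]
8: R B5 → L2 miss wb→B8 [-]
9: R B1 → L1 miss wb→B4 [-]
10: W B6 → L0 hit [D]
11: W B3 → L0 miss wb→B6 [D]
12: W B2 → L2 miss [D]
13: W B3 → L0 hit [D]
14: W B5 → L2 miss wb→B2 [D]
15: R B5 → L2 hit [D]

DIRTY = [3, 5]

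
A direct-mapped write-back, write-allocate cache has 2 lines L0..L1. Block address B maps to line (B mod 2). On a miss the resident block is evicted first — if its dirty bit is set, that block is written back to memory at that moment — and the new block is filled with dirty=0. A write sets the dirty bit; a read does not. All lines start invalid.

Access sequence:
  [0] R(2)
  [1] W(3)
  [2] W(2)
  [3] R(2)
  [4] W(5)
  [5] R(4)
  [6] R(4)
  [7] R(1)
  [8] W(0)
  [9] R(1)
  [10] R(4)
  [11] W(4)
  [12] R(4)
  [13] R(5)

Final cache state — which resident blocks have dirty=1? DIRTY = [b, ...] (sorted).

0: R B2 -> L0 miss  d=-]
1: W B3 -> L1 miss  d=D]
2: W B2 -> L0 hit  d=D]
3: R B2 -> L0 hit  d=D]
4: W B5 -> L1 miss wb->B3  d=D]
5: R B4 -> L0 miss wb->B2  d=-]
6: R B4 -> L0 hit  d=-]
7: R B1 -> L1 miss wb->B5  d=-]
8: W B0 -> L0 miss  d=D]
9: R B1 -> L1 hit  d=-]
10: R B4 -> L0 miss wb->B0  d=-]
11: W B4 -> L0 hit  d=D]
12: R B4 -> L0 hit  d=D]
13: R B5 -> L1 miss  d=-]

DIRTY = [4]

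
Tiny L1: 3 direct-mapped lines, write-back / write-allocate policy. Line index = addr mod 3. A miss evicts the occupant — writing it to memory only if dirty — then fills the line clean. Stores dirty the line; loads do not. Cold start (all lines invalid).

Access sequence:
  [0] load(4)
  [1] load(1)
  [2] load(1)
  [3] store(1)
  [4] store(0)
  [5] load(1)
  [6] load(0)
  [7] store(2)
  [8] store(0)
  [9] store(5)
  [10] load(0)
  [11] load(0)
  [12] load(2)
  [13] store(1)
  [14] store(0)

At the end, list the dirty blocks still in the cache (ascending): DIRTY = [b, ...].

  0 | R B4 → L1 miss [-]
  1 | R B1 → L1 miss [-]
  2 | R B1 → L1 hit [-]
  3 | W B1 → L1 hit [D]
  4 | W B0 → L0 miss [D]
  5 | R B1 → L1 hit [D]
  6 | R B0 → L0 hit [D]
  7 | W B2 → L2 miss [D]
  8 | W B0 → L0 hit [D]
  9 | W B5 → L2 miss wb→B2 [D]
  10 | R B0 → L0 hit [D]
  11 | R B0 → L0 hit [D]
  12 | R B2 → L2 miss wb→B5 [-]
  13 | W B1 → L1 hit [D]
  14 | W B0 → L0 hit [D]

DIRTY = [0, 1]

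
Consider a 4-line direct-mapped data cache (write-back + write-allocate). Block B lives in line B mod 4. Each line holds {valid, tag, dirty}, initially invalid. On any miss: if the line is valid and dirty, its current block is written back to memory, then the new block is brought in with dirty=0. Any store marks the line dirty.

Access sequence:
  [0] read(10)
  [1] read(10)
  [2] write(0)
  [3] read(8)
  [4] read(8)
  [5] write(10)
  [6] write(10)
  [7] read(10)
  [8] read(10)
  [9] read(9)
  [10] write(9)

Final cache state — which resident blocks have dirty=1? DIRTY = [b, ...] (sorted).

DIRTY = [9, 10]

  0 | R B10 → L2 miss [-]
  1 | R B10 → L2 hit [-]
  2 | W B0 → L0 miss [D]
  3 | R B8 → L0 miss wb→B0 [-]
  4 | R B8 → L0 hit [-]
  5 | W B10 → L2 hit [D]
  6 | W B10 → L2 hit [D]
  7 | R B10 → L2 hit [D]
  8 | R B10 → L2 hit [D]
  9 | R B9 → L1 miss [-]
  10 | W B9 → L1 hit [D]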